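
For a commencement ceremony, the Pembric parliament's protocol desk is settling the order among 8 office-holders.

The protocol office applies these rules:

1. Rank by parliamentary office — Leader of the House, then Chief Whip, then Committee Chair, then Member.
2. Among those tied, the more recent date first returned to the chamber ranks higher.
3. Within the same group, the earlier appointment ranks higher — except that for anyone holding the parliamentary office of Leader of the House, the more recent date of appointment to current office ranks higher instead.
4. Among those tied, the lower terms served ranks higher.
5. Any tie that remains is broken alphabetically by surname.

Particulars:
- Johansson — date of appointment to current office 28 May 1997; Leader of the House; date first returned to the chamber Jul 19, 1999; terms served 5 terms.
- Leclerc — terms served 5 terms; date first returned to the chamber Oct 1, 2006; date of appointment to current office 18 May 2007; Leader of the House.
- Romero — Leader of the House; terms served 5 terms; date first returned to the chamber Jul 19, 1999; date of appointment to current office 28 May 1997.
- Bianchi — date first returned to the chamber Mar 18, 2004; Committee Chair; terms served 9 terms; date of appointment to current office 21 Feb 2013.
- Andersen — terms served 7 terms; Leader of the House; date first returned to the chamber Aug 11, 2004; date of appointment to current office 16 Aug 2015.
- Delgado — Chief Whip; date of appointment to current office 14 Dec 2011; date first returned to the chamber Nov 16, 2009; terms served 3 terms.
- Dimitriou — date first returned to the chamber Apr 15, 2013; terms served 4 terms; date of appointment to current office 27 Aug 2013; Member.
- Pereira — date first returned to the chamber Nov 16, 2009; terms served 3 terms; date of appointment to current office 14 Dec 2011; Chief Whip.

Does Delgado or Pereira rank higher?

By parliamentary office: Leclerc, Andersen, Johansson and Romero (Leader of the House); then Delgado and Pereira (Chief Whip); then Bianchi (Committee Chair); then Dimitriou (Member).
Among Leclerc, Andersen, Johansson and Romero, by date first returned to the chamber (later first): Leclerc (Oct 1, 2006) before Andersen (Aug 11, 2004) before Johansson and Romero (Jul 19, 1999).
Johansson and Romero both have date of appointment to current office 28 May 1997, so the next rule applies.
Johansson and Romero both have terms served 5 terms, so the next rule applies.
Among Johansson and Romero, alphabetically by surname: Johansson before Romero.
Delgado and Pereira both have date first returned to the chamber Nov 16, 2009, so the next rule applies.
Delgado and Pereira both have date of appointment to current office 14 Dec 2011, so the next rule applies.
Delgado and Pereira both have terms served 3 terms, so the next rule applies.
Among Delgado and Pereira, alphabetically by surname: Delgado before Pereira.
So Delgado takes precedence.

Delgado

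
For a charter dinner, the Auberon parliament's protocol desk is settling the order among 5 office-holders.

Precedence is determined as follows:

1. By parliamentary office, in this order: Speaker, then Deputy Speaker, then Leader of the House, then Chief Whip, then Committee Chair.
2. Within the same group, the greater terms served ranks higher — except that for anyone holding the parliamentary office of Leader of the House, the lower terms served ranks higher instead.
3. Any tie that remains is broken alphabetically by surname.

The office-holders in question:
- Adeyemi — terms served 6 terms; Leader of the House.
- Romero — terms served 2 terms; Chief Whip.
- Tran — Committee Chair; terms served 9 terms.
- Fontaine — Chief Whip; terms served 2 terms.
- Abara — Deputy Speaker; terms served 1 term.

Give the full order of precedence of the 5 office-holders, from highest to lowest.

By parliamentary office: Abara (Deputy Speaker); then Adeyemi (Leader of the House); then Fontaine and Romero (Chief Whip); then Tran (Committee Chair).
Fontaine and Romero both have terms served 2 terms, so the next rule applies.
Among Fontaine and Romero, alphabetically by surname: Fontaine before Romero.
Full order: Abara, Adeyemi, Fontaine, Romero, Tran.

Abara, Adeyemi, Fontaine, Romero, Tran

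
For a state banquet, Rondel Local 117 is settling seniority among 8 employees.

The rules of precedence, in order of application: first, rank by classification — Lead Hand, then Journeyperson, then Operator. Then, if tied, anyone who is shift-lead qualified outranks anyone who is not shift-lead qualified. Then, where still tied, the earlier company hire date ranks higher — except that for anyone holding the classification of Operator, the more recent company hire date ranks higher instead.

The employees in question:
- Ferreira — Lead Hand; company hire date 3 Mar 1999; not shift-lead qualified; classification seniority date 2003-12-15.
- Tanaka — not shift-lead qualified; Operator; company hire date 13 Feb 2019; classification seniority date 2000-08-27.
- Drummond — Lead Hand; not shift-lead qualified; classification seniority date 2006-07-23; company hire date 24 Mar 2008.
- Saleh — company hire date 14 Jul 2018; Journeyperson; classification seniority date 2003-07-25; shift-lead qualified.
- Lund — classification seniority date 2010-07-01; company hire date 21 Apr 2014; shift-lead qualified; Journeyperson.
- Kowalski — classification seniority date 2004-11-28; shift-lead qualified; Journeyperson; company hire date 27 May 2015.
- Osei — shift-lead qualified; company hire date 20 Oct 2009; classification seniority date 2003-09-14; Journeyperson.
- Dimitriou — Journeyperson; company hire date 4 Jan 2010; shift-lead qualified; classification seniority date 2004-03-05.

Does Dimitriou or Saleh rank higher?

By classification: Ferreira and Drummond (Lead Hand); then Osei, Dimitriou, Lund, Kowalski and Saleh (Journeyperson); then Tanaka (Operator).
Ferreira and Drummond are each not shift-lead qualified, so the next rule applies.
Among Ferreira and Drummond, by company hire date (earlier first): Ferreira (3 Mar 1999) before Drummond (24 Mar 2008).
Osei, Dimitriou, Lund, Kowalski and Saleh are each shift-lead qualified, so the next rule applies.
Among Osei, Dimitriou, Lund, Kowalski and Saleh, by company hire date (earlier first): Osei (20 Oct 2009) before Dimitriou (4 Jan 2010) before Lund (21 Apr 2014) before Kowalski (27 May 2015) before Saleh (14 Jul 2018).
So Dimitriou takes precedence.

Dimitriou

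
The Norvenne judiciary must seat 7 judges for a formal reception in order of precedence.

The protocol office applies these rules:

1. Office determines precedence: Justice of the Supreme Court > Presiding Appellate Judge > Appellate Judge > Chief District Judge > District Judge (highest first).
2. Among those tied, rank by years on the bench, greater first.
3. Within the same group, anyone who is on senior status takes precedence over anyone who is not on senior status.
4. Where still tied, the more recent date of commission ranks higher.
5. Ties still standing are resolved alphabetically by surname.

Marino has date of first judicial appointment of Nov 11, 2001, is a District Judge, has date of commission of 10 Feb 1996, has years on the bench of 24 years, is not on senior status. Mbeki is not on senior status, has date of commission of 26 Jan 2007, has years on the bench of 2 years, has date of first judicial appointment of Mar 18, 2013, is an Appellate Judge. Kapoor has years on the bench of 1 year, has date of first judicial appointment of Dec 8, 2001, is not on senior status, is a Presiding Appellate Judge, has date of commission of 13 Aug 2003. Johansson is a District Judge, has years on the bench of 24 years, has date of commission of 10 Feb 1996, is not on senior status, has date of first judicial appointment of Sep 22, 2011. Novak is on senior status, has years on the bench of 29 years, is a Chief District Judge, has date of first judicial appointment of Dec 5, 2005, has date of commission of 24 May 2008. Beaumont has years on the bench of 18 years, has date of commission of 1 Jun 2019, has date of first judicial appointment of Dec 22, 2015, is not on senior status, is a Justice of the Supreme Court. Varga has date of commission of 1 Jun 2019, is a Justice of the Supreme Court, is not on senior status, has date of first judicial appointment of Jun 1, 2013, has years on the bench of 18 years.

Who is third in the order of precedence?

By office: Beaumont and Varga (Justice of the Supreme Court); then Kapoor (Presiding Appellate Judge); then Mbeki (Appellate Judge); then Novak (Chief District Judge); then Johansson and Marino (District Judge).
Beaumont and Varga both have years on the bench 18 years, so the next rule applies.
Beaumont and Varga are each not on senior status, so the next rule applies.
Beaumont and Varga both have date of commission 1 Jun 2019, so the next rule applies.
Among Beaumont and Varga, alphabetically by surname: Beaumont before Varga.
Johansson and Marino both have years on the bench 24 years, so the next rule applies.
Johansson and Marino are each not on senior status, so the next rule applies.
Johansson and Marino both have date of commission 10 Feb 1996, so the next rule applies.
Among Johansson and Marino, alphabetically by surname: Johansson before Marino.
Order: Beaumont, Varga, Kapoor, Mbeki, Novak, Johansson, Marino.

Kapoor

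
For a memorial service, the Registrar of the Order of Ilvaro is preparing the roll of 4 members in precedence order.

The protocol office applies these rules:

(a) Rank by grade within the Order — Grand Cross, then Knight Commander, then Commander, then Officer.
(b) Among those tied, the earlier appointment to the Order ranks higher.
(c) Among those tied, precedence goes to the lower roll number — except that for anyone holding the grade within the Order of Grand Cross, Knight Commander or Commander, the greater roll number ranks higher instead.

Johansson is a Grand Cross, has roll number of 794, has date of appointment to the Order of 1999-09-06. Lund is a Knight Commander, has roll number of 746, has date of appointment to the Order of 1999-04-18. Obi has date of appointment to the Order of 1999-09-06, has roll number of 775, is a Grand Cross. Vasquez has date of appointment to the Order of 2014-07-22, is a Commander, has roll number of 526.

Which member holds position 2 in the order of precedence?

Obi

By grade within the Order: Johansson and Obi (Grand Cross); then Lund (Knight Commander); then Vasquez (Commander).
Johansson and Obi both have date of appointment to the Order 1999-09-06, so the next rule applies.
Among Johansson and Obi, by roll number (higher first) (reversed rule for this group): Johansson (794) before Obi (775).
Order: Johansson, Obi, Lund, Vasquez.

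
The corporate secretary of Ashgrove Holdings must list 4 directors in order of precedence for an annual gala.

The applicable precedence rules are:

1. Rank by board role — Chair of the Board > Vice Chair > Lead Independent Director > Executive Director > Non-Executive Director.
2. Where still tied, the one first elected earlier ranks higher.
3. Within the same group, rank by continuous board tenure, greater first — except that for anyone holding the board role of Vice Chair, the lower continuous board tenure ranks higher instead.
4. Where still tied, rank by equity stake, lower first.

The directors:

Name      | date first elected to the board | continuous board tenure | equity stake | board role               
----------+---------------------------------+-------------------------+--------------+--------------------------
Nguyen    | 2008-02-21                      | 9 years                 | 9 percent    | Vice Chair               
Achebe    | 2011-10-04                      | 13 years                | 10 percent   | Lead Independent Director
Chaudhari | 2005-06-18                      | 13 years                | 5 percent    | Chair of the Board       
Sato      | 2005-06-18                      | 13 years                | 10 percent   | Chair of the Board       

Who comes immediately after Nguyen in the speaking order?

By board role: Chaudhari and Sato (Chair of the Board); then Nguyen (Vice Chair); then Achebe (Lead Independent Director).
Chaudhari and Sato both have date first elected to the board 2005-06-18, so the next rule applies.
Chaudhari and Sato both have continuous board tenure 13 years, so the next rule applies.
Among Chaudhari and Sato, by equity stake (lower first): Chaudhari (5 percent) before Sato (10 percent).
Order: Chaudhari, Sato, Nguyen, Achebe.

Achebe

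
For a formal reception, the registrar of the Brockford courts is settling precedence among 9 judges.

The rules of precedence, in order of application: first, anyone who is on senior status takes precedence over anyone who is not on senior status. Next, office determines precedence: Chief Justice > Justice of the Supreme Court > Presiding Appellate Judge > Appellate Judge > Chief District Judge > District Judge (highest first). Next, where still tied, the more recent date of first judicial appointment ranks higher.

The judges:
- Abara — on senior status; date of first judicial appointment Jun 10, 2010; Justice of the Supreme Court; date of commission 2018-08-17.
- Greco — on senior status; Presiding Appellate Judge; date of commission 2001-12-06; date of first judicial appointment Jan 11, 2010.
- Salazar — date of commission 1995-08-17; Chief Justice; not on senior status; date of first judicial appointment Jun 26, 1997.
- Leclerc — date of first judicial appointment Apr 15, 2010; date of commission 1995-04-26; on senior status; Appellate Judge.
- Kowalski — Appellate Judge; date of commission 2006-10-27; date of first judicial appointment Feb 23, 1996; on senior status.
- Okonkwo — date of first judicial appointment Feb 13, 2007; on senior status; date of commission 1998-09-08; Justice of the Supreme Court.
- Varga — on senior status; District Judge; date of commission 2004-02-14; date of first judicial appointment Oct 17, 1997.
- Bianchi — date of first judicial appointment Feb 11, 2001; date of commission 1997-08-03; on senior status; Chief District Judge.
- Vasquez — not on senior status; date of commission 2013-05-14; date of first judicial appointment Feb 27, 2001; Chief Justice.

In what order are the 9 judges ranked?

Abara, Okonkwo, Greco, Leclerc, Kowalski, Bianchi, Varga, Vasquez, Salazar

By the first rule: Abara, Okonkwo, Greco, Leclerc, Kowalski, Bianchi and Varga (each on senior status); then Vasquez and Salazar (both not on senior status).
Among Abara, Okonkwo, Greco, Leclerc, Kowalski, Bianchi and Varga, by office: Abara and Okonkwo (Justice of the Supreme Court) before Greco (Presiding Appellate Judge) before Leclerc and Kowalski (Appellate Judge) before Bianchi (Chief District Judge) before Varga (District Judge).
Among Abara and Okonkwo, by date of first judicial appointment (later first): Abara (Jun 10, 2010) before Okonkwo (Feb 13, 2007).
Among Leclerc and Kowalski, by date of first judicial appointment (later first): Leclerc (Apr 15, 2010) before Kowalski (Feb 23, 1996).
Vasquez and Salazar are each Chief Justice, so the next rule applies.
Among Vasquez and Salazar, by date of first judicial appointment (later first): Vasquez (Feb 27, 2001) before Salazar (Jun 26, 1997).
Full order: Abara, Okonkwo, Greco, Leclerc, Kowalski, Bianchi, Varga, Vasquez, Salazar.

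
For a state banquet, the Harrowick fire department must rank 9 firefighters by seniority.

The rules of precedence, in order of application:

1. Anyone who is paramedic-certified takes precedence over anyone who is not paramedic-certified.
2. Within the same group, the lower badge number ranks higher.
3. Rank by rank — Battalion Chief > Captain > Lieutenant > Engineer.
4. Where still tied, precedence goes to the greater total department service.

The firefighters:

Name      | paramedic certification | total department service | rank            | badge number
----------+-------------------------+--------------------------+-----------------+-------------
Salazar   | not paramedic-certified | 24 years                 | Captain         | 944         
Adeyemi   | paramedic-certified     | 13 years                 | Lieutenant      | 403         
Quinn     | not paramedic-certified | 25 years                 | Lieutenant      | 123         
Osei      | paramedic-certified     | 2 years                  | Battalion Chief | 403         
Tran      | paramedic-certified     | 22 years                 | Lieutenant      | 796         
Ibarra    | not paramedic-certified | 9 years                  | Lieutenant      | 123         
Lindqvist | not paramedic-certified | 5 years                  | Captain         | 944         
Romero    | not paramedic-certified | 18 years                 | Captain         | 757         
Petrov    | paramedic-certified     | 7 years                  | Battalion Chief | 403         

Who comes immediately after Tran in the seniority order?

By the first rule: Petrov, Osei, Adeyemi and Tran (each paramedic-certified); then Quinn, Ibarra, Romero, Salazar and Lindqvist (each not paramedic-certified).
Among Petrov, Osei, Adeyemi and Tran, by badge number (lower first): Petrov, Osei and Adeyemi (403) before Tran (796).
Among Petrov, Osei and Adeyemi, by rank: Petrov and Osei (Battalion Chief) before Adeyemi (Lieutenant).
Among Petrov and Osei, by total department service (higher first): Petrov (7 years) before Osei (2 years).
Among Quinn, Ibarra, Romero, Salazar and Lindqvist, by badge number (lower first): Quinn and Ibarra (123) before Romero (757) before Salazar and Lindqvist (944).
Quinn and Ibarra are each Lieutenant, so the next rule applies.
Among Quinn and Ibarra, by total department service (higher first): Quinn (25 years) before Ibarra (9 years).
Salazar and Lindqvist are each Captain, so the next rule applies.
Among Salazar and Lindqvist, by total department service (higher first): Salazar (24 years) before Lindqvist (5 years).
Order: Petrov, Osei, Adeyemi, Tran, Quinn, Ibarra, Romero, Salazar, Lindqvist.

Quinn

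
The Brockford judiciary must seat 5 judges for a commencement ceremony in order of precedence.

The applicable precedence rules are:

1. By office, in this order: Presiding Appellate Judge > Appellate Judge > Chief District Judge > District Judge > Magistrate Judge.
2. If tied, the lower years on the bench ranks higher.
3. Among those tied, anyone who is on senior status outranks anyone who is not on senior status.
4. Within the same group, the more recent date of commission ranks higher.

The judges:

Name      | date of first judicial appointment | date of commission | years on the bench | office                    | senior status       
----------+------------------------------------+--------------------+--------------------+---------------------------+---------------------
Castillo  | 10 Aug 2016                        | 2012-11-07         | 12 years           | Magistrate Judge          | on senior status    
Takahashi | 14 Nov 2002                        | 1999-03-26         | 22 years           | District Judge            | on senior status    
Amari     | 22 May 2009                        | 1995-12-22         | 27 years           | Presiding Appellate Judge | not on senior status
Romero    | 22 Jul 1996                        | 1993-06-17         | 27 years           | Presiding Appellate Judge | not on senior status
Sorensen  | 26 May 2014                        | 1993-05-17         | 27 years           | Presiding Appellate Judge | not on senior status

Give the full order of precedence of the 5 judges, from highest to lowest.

By office: Amari, Romero and Sorensen (Presiding Appellate Judge); then Takahashi (District Judge); then Castillo (Magistrate Judge).
Amari, Romero and Sorensen all have years on the bench 27 years, so the next rule applies.
Amari, Romero and Sorensen are each not on senior status, so the next rule applies.
Among Amari, Romero and Sorensen, by date of commission (later first): Amari (1995-12-22) before Romero (1993-06-17) before Sorensen (1993-05-17).
Full order: Amari, Romero, Sorensen, Takahashi, Castillo.

Amari, Romero, Sorensen, Takahashi, Castillo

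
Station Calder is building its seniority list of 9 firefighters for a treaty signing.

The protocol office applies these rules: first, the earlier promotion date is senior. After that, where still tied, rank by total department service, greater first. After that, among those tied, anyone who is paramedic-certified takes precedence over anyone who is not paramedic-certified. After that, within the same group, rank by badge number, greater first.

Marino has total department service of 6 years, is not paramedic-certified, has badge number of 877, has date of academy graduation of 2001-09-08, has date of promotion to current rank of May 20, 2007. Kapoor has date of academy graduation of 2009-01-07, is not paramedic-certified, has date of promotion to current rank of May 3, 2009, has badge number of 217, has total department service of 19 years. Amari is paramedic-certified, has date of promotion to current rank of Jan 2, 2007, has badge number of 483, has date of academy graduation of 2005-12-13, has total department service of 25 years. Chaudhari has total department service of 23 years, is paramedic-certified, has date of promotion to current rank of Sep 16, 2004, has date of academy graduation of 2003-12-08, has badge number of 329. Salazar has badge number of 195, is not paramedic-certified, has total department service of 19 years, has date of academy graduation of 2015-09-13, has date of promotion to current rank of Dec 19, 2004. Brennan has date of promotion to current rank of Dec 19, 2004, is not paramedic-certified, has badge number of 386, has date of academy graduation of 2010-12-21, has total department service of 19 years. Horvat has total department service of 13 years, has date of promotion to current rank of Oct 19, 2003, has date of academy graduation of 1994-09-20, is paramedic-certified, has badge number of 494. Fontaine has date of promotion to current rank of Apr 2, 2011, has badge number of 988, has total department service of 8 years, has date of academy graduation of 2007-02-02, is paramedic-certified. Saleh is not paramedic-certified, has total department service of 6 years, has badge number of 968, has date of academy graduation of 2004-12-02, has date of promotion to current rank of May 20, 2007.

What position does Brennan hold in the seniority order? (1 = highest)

3

By date of promotion to current rank (earlier first): Horvat (Oct 19, 2003); then Chaudhari (Sep 16, 2004); then Brennan and Salazar (both Dec 19, 2004); then Amari (Jan 2, 2007); then Saleh and Marino (both May 20, 2007); then Kapoor (May 3, 2009); then Fontaine (Apr 2, 2011).
Brennan and Salazar both have total department service 19 years, so the next rule applies.
Brennan and Salazar are each not paramedic-certified, so the next rule applies.
Among Brennan and Salazar, by badge number (higher first): Brennan (386) before Salazar (195).
Saleh and Marino both have total department service 6 years, so the next rule applies.
Saleh and Marino are each not paramedic-certified, so the next rule applies.
Among Saleh and Marino, by badge number (higher first): Saleh (968) before Marino (877).
Order: Horvat, Chaudhari, Brennan, Salazar, Amari, Saleh, Marino, Kapoor, Fontaine. So position 3.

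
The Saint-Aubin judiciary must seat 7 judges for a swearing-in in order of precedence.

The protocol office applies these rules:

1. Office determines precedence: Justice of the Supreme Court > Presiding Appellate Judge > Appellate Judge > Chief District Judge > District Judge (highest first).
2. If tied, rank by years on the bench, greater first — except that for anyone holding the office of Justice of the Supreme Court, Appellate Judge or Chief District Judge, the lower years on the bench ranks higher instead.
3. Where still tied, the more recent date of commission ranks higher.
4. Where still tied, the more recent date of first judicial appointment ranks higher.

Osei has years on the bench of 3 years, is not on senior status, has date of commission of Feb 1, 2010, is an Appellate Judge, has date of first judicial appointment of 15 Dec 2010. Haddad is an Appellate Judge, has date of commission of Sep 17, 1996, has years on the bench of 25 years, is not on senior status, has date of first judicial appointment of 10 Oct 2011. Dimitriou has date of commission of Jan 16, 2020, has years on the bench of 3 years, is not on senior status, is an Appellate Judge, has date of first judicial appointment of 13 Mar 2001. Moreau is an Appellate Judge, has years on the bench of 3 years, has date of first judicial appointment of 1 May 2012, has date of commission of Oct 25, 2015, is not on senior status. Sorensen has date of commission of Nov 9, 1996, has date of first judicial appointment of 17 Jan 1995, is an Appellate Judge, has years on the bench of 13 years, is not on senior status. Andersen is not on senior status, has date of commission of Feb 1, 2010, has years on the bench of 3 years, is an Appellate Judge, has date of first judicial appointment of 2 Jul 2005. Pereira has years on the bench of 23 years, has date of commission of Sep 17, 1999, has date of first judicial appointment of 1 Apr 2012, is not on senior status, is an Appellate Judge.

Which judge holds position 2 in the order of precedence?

By office: Dimitriou, Moreau, Osei, Andersen, Sorensen, Pereira and Haddad (Appellate Judge).
Among Dimitriou, Moreau, Osei, Andersen, Sorensen, Pereira and Haddad, by years on the bench (lower first) (reversed rule for this group): Dimitriou, Moreau, Osei and Andersen (3 years) before Sorensen (13 years) before Pereira (23 years) before Haddad (25 years).
Among Dimitriou, Moreau, Osei and Andersen, by date of commission (later first): Dimitriou (Jan 16, 2020) before Moreau (Oct 25, 2015) before Osei and Andersen (Feb 1, 2010).
Among Osei and Andersen, by date of first judicial appointment (later first): Osei (15 Dec 2010) before Andersen (2 Jul 2005).
Order: Dimitriou, Moreau, Osei, Andersen, Sorensen, Pereira, Haddad.

Moreau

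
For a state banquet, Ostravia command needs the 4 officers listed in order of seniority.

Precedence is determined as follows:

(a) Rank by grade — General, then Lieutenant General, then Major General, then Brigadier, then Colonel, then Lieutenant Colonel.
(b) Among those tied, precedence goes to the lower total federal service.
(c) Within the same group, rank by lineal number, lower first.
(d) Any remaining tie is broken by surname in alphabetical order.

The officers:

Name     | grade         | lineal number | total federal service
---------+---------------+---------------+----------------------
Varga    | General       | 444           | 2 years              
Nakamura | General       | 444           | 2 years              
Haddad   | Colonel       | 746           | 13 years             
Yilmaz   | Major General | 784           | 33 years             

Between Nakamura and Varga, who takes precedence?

By grade: Nakamura and Varga (General); then Yilmaz (Major General); then Haddad (Colonel).
Nakamura and Varga both have total federal service 2 years, so the next rule applies.
Nakamura and Varga both have lineal number 444, so the next rule applies.
Among Nakamura and Varga, alphabetically by surname: Nakamura before Varga.
So Nakamura takes precedence.

Nakamura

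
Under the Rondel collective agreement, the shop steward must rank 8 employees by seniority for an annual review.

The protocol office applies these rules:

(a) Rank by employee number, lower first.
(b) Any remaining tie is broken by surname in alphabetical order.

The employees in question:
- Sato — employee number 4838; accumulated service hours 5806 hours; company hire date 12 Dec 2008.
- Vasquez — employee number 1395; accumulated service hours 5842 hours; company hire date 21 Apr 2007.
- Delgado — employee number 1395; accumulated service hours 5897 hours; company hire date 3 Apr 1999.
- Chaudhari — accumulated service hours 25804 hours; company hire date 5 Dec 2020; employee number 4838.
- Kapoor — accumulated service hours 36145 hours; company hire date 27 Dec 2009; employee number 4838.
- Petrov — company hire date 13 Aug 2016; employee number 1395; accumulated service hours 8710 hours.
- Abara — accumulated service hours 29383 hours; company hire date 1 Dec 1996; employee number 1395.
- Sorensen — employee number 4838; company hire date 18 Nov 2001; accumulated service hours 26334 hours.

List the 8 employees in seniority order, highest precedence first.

Abara, Delgado, Petrov, Vasquez, Chaudhari, Kapoor, Sato, Sorensen

By employee number (lower first): Abara, Delgado, Petrov and Vasquez (each 1395); then Chaudhari, Kapoor, Sato and Sorensen (each 4838).
Among Abara, Delgado, Petrov and Vasquez, alphabetically by surname: Abara before Delgado before Petrov before Vasquez.
Among Chaudhari, Kapoor, Sato and Sorensen, alphabetically by surname: Chaudhari before Kapoor before Sato before Sorensen.
Full order: Abara, Delgado, Petrov, Vasquez, Chaudhari, Kapoor, Sato, Sorensen.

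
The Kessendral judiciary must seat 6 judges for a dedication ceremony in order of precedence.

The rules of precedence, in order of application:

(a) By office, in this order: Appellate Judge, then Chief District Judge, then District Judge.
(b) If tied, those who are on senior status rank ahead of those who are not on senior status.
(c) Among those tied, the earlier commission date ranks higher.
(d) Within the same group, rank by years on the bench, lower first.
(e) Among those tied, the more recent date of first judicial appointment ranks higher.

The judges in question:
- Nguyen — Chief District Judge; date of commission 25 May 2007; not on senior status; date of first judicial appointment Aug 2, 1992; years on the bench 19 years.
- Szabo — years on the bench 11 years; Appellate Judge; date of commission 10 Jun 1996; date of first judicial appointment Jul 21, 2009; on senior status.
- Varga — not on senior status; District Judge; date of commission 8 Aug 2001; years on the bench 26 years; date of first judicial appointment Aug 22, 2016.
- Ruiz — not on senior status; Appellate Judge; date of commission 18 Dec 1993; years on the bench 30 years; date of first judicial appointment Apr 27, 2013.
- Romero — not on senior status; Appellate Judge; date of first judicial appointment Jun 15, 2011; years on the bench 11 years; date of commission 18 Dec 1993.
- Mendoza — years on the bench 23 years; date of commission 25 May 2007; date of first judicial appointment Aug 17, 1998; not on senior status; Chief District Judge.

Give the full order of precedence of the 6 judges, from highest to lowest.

By office: Szabo, Romero and Ruiz (Appellate Judge); then Nguyen and Mendoza (Chief District Judge); then Varga (District Judge).
Among Szabo, Romero and Ruiz, on senior status before not on senior status: Szabo (on senior status) before Romero and Ruiz (not on senior status).
Romero and Ruiz both have date of commission 18 Dec 1993, so the next rule applies.
Among Romero and Ruiz, by years on the bench (lower first): Romero (11 years) before Ruiz (30 years).
Nguyen and Mendoza are each not on senior status, so the next rule applies.
Nguyen and Mendoza both have date of commission 25 May 2007, so the next rule applies.
Among Nguyen and Mendoza, by years on the bench (lower first): Nguyen (19 years) before Mendoza (23 years).
Full order: Szabo, Romero, Ruiz, Nguyen, Mendoza, Varga.

Szabo, Romero, Ruiz, Nguyen, Mendoza, Varga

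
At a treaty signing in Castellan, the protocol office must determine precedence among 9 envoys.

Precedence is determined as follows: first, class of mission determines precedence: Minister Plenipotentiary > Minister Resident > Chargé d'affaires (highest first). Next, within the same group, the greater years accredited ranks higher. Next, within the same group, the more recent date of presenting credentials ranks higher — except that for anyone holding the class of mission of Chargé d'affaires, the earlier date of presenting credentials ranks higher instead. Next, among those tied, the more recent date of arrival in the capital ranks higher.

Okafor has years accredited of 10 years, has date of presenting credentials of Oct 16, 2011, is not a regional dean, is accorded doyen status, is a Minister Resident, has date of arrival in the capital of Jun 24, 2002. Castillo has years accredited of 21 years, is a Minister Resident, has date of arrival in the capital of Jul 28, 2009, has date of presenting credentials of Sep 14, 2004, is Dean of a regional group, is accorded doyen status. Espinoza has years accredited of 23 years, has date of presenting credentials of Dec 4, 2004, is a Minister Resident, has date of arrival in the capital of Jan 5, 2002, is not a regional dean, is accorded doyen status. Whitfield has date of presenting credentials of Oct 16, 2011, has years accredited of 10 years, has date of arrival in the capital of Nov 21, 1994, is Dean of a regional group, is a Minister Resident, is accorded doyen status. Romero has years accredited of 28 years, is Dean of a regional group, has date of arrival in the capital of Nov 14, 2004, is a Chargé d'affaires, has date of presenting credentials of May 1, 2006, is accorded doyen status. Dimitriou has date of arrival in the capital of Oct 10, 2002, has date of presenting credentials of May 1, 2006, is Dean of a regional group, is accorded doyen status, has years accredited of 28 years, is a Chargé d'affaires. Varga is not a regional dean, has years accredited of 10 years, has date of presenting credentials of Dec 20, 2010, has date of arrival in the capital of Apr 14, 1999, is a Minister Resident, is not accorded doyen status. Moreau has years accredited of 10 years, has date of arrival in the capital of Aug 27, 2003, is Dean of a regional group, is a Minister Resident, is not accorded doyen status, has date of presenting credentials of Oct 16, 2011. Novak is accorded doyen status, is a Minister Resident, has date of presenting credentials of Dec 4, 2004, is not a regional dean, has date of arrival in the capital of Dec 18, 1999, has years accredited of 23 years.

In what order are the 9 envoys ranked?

By class of mission: Espinoza, Novak, Castillo, Moreau, Okafor, Whitfield and Varga (Minister Resident); then Romero and Dimitriou (Chargé d'affaires).
Among Espinoza, Novak, Castillo, Moreau, Okafor, Whitfield and Varga, by years accredited (higher first): Espinoza and Novak (23 years) before Castillo (21 years) before Moreau, Okafor, Whitfield and Varga (10 years).
Espinoza and Novak both have date of presenting credentials Dec 4, 2004, so the next rule applies.
Among Espinoza and Novak, by date of arrival in the capital (later first): Espinoza (Jan 5, 2002) before Novak (Dec 18, 1999).
Among Moreau, Okafor, Whitfield and Varga, by date of presenting credentials (later first): Moreau, Okafor and Whitfield (Oct 16, 2011) before Varga (Dec 20, 2010).
Among Moreau, Okafor and Whitfield, by date of arrival in the capital (later first): Moreau (Aug 27, 2003) before Okafor (Jun 24, 2002) before Whitfield (Nov 21, 1994).
Romero and Dimitriou both have years accredited 28 years, so the next rule applies.
Romero and Dimitriou both have date of presenting credentials May 1, 2006, so the next rule applies.
Among Romero and Dimitriou, by date of arrival in the capital (later first): Romero (Nov 14, 2004) before Dimitriou (Oct 10, 2002).
Full order: Espinoza, Novak, Castillo, Moreau, Okafor, Whitfield, Varga, Romero, Dimitriou.

Espinoza, Novak, Castillo, Moreau, Okafor, Whitfield, Varga, Romero, Dimitriou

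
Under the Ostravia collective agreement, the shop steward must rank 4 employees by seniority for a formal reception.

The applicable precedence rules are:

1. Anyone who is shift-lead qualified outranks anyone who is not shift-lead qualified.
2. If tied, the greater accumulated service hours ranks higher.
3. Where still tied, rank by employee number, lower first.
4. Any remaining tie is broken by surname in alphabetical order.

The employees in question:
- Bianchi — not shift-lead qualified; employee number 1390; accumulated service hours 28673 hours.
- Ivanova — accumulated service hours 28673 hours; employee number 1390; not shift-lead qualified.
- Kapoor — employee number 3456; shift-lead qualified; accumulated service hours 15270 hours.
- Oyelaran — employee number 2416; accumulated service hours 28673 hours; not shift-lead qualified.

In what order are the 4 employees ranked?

Kapoor, Bianchi, Ivanova, Oyelaran

By the first rule: Kapoor (shift-lead qualified); then Bianchi, Ivanova and Oyelaran (each not shift-lead qualified).
Bianchi, Ivanova and Oyelaran all have accumulated service hours 28673 hours, so the next rule applies.
Among Bianchi, Ivanova and Oyelaran, by employee number (lower first): Bianchi and Ivanova (1390) before Oyelaran (2416).
Among Bianchi and Ivanova, alphabetically by surname: Bianchi before Ivanova.
Full order: Kapoor, Bianchi, Ivanova, Oyelaran.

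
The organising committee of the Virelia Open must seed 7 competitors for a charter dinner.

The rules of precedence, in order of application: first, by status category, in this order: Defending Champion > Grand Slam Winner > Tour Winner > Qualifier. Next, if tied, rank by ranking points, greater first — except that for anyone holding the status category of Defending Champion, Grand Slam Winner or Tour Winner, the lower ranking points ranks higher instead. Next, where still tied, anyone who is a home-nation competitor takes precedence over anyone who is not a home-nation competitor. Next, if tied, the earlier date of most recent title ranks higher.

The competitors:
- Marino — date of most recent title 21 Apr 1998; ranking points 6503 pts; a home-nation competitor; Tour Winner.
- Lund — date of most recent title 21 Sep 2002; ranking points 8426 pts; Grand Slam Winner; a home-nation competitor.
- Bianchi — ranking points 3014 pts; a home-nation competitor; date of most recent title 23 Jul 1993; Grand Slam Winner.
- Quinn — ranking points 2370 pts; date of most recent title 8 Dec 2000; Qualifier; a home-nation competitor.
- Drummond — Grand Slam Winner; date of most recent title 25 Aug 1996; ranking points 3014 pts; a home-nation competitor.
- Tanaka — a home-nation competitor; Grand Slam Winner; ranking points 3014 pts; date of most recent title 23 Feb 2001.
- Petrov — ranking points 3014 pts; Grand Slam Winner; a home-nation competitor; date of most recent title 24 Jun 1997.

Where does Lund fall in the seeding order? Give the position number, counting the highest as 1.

5

By status category: Bianchi, Drummond, Petrov, Tanaka and Lund (Grand Slam Winner); then Marino (Tour Winner); then Quinn (Qualifier).
Among Bianchi, Drummond, Petrov, Tanaka and Lund, by ranking points (lower first) (reversed rule for this group): Bianchi, Drummond, Petrov and Tanaka (3014 pts) before Lund (8426 pts).
Bianchi, Drummond, Petrov and Tanaka are each a home-nation competitor, so the next rule applies.
Among Bianchi, Drummond, Petrov and Tanaka, by date of most recent title (earlier first): Bianchi (23 Jul 1993) before Drummond (25 Aug 1996) before Petrov (24 Jun 1997) before Tanaka (23 Feb 2001).
Order: Bianchi, Drummond, Petrov, Tanaka, Lund, Marino, Quinn. So position 5.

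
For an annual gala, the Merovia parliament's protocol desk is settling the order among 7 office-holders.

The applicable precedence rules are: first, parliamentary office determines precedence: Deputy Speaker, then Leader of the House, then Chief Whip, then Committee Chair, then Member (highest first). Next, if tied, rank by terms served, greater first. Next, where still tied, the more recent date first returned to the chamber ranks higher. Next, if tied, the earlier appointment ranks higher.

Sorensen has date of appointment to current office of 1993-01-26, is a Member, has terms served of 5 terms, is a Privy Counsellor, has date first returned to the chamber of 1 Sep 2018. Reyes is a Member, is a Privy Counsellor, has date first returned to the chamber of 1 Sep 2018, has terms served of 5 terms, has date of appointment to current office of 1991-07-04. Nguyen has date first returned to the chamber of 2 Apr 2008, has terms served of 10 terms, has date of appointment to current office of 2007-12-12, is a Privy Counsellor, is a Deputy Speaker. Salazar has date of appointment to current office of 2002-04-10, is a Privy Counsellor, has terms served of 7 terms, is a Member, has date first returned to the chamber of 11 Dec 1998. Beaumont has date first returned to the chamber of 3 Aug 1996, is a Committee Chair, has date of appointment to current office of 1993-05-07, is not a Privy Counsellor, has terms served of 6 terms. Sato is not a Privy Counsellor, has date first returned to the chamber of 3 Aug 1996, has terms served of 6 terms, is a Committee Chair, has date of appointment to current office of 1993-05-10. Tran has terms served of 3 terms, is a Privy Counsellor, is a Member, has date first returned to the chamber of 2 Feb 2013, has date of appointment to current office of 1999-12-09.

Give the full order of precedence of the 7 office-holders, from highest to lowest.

By parliamentary office: Nguyen (Deputy Speaker); then Beaumont and Sato (Committee Chair); then Salazar, Reyes, Sorensen and Tran (Member).
Beaumont and Sato both have terms served 6 terms, so the next rule applies.
Beaumont and Sato both have date first returned to the chamber 3 Aug 1996, so the next rule applies.
Among Beaumont and Sato, by date of appointment to current office (earlier first): Beaumont (1993-05-07) before Sato (1993-05-10).
Among Salazar, Reyes, Sorensen and Tran, by terms served (higher first): Salazar (7 terms) before Reyes and Sorensen (5 terms) before Tran (3 terms).
Reyes and Sorensen both have date first returned to the chamber 1 Sep 2018, so the next rule applies.
Among Reyes and Sorensen, by date of appointment to current office (earlier first): Reyes (1991-07-04) before Sorensen (1993-01-26).
Full order: Nguyen, Beaumont, Sato, Salazar, Reyes, Sorensen, Tran.

Nguyen, Beaumont, Sato, Salazar, Reyes, Sorensen, Tran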